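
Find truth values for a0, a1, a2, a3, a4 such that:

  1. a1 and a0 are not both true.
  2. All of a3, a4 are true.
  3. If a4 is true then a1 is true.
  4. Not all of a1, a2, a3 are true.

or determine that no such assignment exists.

a0 = False, a1 = True, a2 = False, a3 = True, a4 = True

  (1) a1=T, a0=F — not both ✓
  (2) {a3, a4}: all 2 true ✓
  (3) a4=T ⇒ a1: T ✓
  (4) {a1, a2, a3}: 2/3 true — not all ✓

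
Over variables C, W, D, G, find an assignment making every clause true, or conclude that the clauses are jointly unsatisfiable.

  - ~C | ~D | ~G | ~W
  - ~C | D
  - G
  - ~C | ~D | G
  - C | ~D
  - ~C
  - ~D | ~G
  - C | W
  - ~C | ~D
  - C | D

Unsatisfiable — no assignment works.

Case C = True:
  Clause (~C) is falsified — contradiction.
Case C = False:
  (G) forces G = True.
  (C | ~D) forces D = False.
  Clause (C | D) is falsified — contradiction.
Both cases fail, so the formula is unsatisfiable.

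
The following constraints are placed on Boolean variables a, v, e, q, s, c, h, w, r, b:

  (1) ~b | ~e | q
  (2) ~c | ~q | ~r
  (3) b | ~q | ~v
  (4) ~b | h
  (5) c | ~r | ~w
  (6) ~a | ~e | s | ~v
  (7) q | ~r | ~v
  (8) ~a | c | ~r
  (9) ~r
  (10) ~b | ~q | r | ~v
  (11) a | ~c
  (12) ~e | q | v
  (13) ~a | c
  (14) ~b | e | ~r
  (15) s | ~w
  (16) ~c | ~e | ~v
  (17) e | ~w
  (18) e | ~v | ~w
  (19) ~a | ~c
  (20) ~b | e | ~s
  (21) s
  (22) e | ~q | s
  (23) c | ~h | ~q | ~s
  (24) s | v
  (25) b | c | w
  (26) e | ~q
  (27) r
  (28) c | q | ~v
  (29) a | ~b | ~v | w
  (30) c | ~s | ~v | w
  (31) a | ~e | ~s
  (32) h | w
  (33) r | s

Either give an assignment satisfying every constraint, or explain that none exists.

Case r = True:
  Clause (~r) is falsified — contradiction.
Case r = False:
  Clause (r) is falsified — contradiction.
Both cases fail, so the formula is unsatisfiable.

The formula is unsatisfiable.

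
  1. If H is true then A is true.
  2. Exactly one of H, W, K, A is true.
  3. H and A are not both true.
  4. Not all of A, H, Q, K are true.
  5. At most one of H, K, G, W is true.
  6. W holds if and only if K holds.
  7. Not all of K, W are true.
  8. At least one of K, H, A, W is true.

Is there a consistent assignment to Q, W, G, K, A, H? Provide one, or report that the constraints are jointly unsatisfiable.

Q: False, W: False, G: True, K: False, A: True, H: False

  (1) H=F ⇒ A: vacuous ✓
  (2) {H, W, K, A}: 1 true — exactly one ✓
  (3) H=F, A=T — not both ✓
  (4) {A, H, Q, K}: 1/4 true — not all ✓
  (5) {H, K, G, W}: 1 true — at most one ✓
  (6) W=F, K=F — same ✓
  (7) {K, W}: 0/2 true — not all ✓
  (8) {K, H, A, W}: 1 true — at least one ✓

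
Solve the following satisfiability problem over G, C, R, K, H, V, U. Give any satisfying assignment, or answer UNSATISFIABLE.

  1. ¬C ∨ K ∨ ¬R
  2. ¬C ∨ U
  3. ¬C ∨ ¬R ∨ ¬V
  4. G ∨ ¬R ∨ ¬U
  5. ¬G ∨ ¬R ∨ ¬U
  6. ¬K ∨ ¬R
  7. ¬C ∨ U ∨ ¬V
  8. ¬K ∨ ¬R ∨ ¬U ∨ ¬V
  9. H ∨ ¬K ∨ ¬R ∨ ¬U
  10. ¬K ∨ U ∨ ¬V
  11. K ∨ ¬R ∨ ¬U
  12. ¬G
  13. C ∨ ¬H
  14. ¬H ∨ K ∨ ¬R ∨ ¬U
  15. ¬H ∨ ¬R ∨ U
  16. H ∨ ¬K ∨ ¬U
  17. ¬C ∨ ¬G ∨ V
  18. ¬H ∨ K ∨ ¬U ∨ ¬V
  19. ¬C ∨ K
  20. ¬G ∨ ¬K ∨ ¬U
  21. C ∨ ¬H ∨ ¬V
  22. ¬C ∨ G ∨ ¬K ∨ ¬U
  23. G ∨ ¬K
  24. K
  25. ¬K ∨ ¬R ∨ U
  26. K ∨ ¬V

Case G = True:
  Clause (¬G) is falsified — contradiction.
Case G = False:
  (G ∨ ¬K) forces K = False.
  Clause (K) is falsified — contradiction.
Both cases fail, so the formula is unsatisfiable.

Unsatisfiable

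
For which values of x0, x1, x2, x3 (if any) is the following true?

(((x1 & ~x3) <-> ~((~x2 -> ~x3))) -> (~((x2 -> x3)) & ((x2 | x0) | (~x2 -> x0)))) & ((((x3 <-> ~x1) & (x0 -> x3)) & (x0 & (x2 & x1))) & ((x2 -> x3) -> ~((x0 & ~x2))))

Case x2 = True: the formula simplifies to (~((x1 & ~x3)) -> ~x3) & (((x3 <-> ~x1) & (x0 -> x3)) & (x0 & x1)).
  x3 = True: the conjunct ~((x1 & ~x3)) -> ~x3 becomes ~False -> ~True = False.
  x3 = False: simplifies to (x1 & ~x0) & (x0 & x1).
    x0 = True: the conjunct ~x0 is False.
    x0 = False: the conjunct x0 is False.
Case x2 = False: the conjunct x2 is False.
Both cases fail — unsatisfiable.

No satisfying assignment exists.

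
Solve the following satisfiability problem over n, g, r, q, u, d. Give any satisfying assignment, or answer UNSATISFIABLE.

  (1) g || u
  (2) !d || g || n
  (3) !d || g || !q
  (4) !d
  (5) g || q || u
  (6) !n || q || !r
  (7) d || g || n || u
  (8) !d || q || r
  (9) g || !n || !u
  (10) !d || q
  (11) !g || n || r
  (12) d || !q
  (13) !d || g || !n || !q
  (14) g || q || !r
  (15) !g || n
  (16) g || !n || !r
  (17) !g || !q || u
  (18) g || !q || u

n = True; g = True; r = False; q = False; u = False; d = False

Unit clause (!d) forces d = False.
In (d || !q) only !q is left, so q = False.
Set n = True.
  then (!n || q || !r) forces r = False.
Try g = False:
  (g || u) forces u = True.
  clause (g || !n || !u) is falsified — backtrack.
So g = True.
Set u = False.
All clauses satisfied.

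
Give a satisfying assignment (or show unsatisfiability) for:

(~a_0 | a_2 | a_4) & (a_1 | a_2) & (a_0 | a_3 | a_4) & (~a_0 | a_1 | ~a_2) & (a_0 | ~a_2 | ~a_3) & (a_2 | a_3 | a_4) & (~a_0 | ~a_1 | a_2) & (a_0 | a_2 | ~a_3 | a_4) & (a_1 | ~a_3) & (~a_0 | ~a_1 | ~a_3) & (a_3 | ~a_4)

Set a_0 = False.
Try a_1 = False:
  (a_1 | a_2) forces a_2 = True.
  (a_0 | ~a_2 | ~a_3) forces a_3 = False.
  (a_0 | a_3 | a_4) forces a_4 = True.
  clause (a_3 | ~a_4) is falsified — backtrack.
So a_1 = True.
Set a_2 = False.
Set a_3 = True.
  then (a_0 | a_2 | ~a_3 | a_4) forces a_4 = True.
All clauses satisfied.

a_0 = False; a_1 = True; a_2 = False; a_3 = True; a_4 = True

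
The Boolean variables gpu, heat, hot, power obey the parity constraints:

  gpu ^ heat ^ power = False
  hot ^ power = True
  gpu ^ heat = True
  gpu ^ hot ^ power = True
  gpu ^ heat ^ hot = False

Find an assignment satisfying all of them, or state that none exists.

Adding constraints 1, 2, 5 mod 2: every variable appears an even number of times on the left, so the left side is 0.
But the right sides sum to 1 (mod 2). 0 ≠ 1 — the system is inconsistent.

UNSATISFIABLE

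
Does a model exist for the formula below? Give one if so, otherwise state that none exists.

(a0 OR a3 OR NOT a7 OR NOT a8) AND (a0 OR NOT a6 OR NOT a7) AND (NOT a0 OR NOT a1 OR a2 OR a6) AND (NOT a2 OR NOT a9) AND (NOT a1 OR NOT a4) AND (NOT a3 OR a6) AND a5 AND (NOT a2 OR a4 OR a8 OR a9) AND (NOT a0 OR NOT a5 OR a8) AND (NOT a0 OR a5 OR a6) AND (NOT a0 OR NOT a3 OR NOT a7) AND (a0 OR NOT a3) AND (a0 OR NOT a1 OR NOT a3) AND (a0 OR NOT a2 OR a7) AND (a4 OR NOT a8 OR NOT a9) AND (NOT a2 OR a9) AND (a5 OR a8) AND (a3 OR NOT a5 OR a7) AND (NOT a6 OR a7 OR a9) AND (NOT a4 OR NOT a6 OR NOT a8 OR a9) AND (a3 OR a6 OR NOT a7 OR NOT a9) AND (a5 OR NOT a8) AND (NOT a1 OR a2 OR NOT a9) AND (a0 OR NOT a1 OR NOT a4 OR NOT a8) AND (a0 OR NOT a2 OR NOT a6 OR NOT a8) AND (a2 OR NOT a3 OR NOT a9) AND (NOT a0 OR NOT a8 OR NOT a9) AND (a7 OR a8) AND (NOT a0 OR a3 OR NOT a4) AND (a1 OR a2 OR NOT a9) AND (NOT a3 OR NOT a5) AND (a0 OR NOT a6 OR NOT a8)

a0=F, a1=F, a2=F, a3=F, a4=T, a5=T, a6=F, a7=T, a8=F, a9=F

Unit clause (a5) forces a5 = True.
In (NOT a3 OR NOT a5) only NOT a3 is left, so a3 = False.
In (a3 OR NOT a5 OR a7) only a7 is left, so a7 = True.
Set a0 = False.
  then (a0 OR a3 OR NOT a7 OR NOT a8) forces a8 = False.
  then (a0 OR NOT a6 OR NOT a7) forces a6 = False.
  then (a3 OR a6 OR NOT a7 OR NOT a9) forces a9 = False.
  then (NOT a2 OR a9) forces a2 = False.
Set a1 = False.
Set a4 = True.
All clauses satisfied.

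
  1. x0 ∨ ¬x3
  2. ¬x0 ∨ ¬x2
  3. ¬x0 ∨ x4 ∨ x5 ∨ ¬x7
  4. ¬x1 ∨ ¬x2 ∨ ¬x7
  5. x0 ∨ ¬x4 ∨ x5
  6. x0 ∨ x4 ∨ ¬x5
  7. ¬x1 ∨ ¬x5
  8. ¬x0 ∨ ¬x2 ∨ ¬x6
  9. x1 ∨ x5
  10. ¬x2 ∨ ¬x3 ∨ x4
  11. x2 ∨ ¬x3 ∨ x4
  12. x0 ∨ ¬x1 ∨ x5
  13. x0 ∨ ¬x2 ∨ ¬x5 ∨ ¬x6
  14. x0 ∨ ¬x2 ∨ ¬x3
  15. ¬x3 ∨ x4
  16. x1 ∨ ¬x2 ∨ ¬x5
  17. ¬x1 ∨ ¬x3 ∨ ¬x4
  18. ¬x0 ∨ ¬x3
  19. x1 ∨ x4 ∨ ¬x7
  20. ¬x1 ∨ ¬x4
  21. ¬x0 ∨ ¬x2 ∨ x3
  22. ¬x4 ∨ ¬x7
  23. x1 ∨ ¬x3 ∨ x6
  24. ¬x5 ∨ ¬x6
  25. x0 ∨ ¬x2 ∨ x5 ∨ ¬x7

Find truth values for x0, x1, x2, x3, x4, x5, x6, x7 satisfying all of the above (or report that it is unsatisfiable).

x0 = True, x1 = True, x2 = False, x3 = False, x4 = False, x5 = False, x6 = False, x7 = False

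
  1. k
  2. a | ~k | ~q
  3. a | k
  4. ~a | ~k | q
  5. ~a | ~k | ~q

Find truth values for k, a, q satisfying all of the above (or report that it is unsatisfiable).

k: True, a: False, q: False

Unit clause (k) forces k = True.
Try a = True:
  (~a | ~k | q) forces q = True.
  clause (~a | ~k | ~q) is falsified — backtrack.
So a = False.
  then (a | ~k | ~q) forces q = False.
All clauses satisfied.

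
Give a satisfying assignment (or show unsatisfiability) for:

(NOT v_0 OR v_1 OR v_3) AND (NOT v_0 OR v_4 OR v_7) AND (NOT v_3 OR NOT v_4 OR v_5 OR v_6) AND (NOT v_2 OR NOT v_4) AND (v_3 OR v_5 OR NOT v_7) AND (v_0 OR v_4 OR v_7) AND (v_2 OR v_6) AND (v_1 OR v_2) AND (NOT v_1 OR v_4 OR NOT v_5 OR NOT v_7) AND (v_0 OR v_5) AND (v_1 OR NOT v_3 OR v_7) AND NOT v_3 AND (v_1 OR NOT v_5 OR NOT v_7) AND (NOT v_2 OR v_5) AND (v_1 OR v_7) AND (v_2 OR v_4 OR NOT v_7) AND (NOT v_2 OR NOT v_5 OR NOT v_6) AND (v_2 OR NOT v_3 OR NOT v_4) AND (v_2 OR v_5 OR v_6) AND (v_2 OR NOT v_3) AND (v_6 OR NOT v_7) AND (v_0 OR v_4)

v_0 = True, v_1 = True, v_2 = False, v_3 = False, v_4 = True, v_5 = True, v_6 = True, v_7 = False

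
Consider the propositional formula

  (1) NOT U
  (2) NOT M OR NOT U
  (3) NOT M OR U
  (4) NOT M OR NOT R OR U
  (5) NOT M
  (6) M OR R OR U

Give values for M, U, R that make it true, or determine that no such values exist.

Unit clause (NOT U) forces U = False.
In (NOT M OR U) only NOT M is left, so M = False.
In (M OR R OR U) only R is left, so R = True.
All clauses satisfied.

M = False; U = False; R = True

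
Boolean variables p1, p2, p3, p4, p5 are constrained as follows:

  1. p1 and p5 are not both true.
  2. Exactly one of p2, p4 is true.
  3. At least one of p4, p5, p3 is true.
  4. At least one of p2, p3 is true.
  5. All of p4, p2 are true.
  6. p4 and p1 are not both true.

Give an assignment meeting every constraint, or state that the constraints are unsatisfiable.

Case p2 = True:
  (2) with p2=T forces p4 = False.
  Constraint (5) is violated (p4=F) — contradiction.
Case p2 = False:
  Constraint (5) is violated (p2=F) — contradiction.
Both cases fail — unsatisfiable.

Unsatisfiable — no assignment works.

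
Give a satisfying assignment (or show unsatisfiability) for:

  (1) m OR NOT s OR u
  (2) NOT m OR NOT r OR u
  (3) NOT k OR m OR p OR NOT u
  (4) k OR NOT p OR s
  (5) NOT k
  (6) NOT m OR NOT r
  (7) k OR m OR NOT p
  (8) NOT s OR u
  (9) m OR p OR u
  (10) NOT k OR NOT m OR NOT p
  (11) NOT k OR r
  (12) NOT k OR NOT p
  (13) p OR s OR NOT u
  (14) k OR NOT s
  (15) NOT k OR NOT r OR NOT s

r: False; k: False; u: False; p: False; m: True; s: False

Unit clause (NOT k) forces k = False.
In (k OR NOT s) only NOT s is left, so s = False.
In (k OR NOT p OR s) only NOT p is left, so p = False.
In (p OR s OR NOT u) only NOT u is left, so u = False.
In (m OR p OR u) only m is left, so m = True.
In (NOT m OR NOT r OR u) only NOT r is left, so r = False.
All clauses satisfied.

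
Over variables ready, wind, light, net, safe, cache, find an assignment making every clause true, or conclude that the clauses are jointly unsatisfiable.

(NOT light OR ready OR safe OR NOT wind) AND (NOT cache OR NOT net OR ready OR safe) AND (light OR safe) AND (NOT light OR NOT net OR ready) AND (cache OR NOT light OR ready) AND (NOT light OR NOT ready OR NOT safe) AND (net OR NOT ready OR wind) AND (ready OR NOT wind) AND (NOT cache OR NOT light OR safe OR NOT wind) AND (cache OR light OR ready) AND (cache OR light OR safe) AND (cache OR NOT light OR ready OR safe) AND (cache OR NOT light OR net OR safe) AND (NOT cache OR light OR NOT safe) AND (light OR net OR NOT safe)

ready = False, wind = False, light = True, net = False, safe = False, cache = True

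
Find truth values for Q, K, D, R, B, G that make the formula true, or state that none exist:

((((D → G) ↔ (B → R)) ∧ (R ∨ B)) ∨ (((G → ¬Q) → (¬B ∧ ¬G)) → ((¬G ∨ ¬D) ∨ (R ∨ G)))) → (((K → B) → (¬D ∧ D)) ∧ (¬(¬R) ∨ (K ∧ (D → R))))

Q=F; K=T; D=F; R=F; B=F; G=T

  ((((D → G) ↔ (B → R)) ∧ (R ∨ B)) ∨ (((G → ¬Q) → (¬B ∧ ¬G)) → ((¬G ∨ ¬D) ∨ (R ∨ G)))) → (((K → B) → (¬D ∧ D)) ∧ (¬(¬R) ∨ (K ∧ (D → R)))) = True
    (((D → G) ↔ (B → R)) ∧ (R ∨ B)) ∨ (((G → ¬Q) → (¬B ∧ ¬G)) → ((¬G ∨ ¬D) ∨ (R ∨ G))) = True
      ((D → G) ↔ (B → R)) ∧ (R ∨ B) = False
        (D → G) ↔ (B → R) = True
          D → G = True
          B → R = True
        R ∨ B = False
      ((G → ¬Q) → (¬B ∧ ¬G)) → ((¬G ∨ ¬D) ∨ (R ∨ G)) = True
        (G → ¬Q) → (¬B ∧ ¬G) = False
          G → ¬Q = True
            ¬Q = True
          ¬B ∧ ¬G = False
            ¬B = True
            ¬G = False
        (¬G ∨ ¬D) ∨ (R ∨ G) = True
          ¬G ∨ ¬D = True
            ¬G = False
            ¬D = True
          R ∨ G = True
    ((K → B) → (¬D ∧ D)) ∧ (¬(¬R) ∨ (K ∧ (D → R))) = True
      (K → B) → (¬D ∧ D) = True
        K → B = False
        ¬D ∧ D = False
          ¬D = True
      ¬(¬R) ∨ (K ∧ (D → R)) = True
        ¬(¬R) = False
          ¬R = True
        K ∧ (D → R) = True
          D → R = True
The formula evaluates to True.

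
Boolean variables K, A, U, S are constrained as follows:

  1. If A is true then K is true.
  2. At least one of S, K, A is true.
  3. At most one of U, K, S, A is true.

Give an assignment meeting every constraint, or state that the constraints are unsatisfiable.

K = False; A = False; U = False; S = True

  (1) A=F ⇒ K: vacuous ✓
  (2) {S, K, A}: 1 true — at least one ✓
  (3) {U, K, S, A}: 1 true — at most one ✓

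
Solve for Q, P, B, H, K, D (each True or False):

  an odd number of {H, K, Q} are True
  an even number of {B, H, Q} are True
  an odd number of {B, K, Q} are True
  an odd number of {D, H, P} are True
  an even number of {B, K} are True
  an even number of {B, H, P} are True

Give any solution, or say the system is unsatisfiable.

Adding constraints 1, 2, 5 mod 2: every variable appears an even number of times on the left, so the left side is 0.
But the right sides sum to 1 (mod 2). 0 ≠ 1 — the system is inconsistent.

UNSATISFIABLE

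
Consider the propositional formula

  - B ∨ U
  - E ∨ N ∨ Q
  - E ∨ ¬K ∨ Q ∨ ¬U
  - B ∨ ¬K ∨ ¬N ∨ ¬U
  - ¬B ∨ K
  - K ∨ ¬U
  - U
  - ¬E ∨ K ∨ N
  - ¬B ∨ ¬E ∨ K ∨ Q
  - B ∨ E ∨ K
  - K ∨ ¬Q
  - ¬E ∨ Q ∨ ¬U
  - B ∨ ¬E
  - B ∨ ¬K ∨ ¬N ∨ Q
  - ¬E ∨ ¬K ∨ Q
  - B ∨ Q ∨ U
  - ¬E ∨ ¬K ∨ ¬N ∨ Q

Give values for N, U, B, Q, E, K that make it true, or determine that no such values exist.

Unit clause (U) forces U = True.
In (K ∨ ¬U) only K is left, so K = True.
Set N = True.
  then (B ∨ ¬K ∨ ¬N ∨ ¬U) forces B = True.
Try Q = False:
  (E ∨ ¬K ∨ Q ∨ ¬U) forces E = True.
  clause (¬E ∨ Q ∨ ¬U) is falsified — backtrack.
So Q = True.
Set E = False.
All clauses satisfied.

N = True, U = True, B = True, Q = True, E = False, K = True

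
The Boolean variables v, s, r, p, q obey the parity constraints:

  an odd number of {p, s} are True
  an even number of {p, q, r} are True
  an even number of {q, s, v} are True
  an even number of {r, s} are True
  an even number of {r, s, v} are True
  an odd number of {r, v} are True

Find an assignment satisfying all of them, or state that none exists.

v=F, s=T, r=T, p=F, q=T

{p, s}: 1 true → odd ✓
{p, q, r}: 2 true → even ✓
{q, s, v}: 2 true → even ✓
{r, s}: 2 true → even ✓
{r, s, v}: 2 true → even ✓
{r, v}: 1 true → odd ✓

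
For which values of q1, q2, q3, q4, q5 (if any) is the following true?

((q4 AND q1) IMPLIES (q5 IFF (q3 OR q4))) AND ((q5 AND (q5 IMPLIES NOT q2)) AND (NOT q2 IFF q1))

q1 = True, q2 = False, q3 = False, q4 = True, q5 = True

  (q4 AND q1) IMPLIES (q5 IFF (q3 OR q4)) = True
    q4 AND q1 = True
    q5 IFF (q3 OR q4) = True
      q3 OR q4 = True
  (q5 AND (q5 IMPLIES NOT q2)) AND (NOT q2 IFF q1) = True
    q5 AND (q5 IMPLIES NOT q2) = True
      q5 IMPLIES NOT q2 = True
        NOT q2 = True
    NOT q2 IFF q1 = True
      NOT q2 = True
Both conjuncts True, so the formula holds.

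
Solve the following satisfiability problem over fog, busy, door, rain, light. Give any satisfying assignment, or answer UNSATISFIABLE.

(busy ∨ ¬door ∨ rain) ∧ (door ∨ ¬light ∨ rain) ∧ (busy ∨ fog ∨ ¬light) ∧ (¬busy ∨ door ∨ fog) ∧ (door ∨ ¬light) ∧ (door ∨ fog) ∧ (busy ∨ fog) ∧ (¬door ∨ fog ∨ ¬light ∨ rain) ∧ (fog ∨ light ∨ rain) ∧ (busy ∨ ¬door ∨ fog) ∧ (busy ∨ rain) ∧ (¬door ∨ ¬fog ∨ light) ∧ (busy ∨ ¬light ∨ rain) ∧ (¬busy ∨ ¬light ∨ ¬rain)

Set fog = True.
Set busy = True.
Set door = False.
  then (door ∨ ¬light) forces light = False.
Set rain = False.
All clauses satisfied.

fog: True; busy: True; door: False; rain: False; light: False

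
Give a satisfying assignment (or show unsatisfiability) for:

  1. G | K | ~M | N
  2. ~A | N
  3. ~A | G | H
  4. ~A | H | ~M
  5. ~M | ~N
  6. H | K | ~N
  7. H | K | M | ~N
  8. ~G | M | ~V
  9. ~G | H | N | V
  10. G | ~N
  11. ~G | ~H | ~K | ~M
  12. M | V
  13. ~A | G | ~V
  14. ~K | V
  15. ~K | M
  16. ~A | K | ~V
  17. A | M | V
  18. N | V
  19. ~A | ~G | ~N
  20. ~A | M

K=T; H=F; M=T; V=T; A=F; G=T; N=F

Set K = True.
  then (~K | V) forces V = True.
  then (~K | M) forces M = True.
  then (~M | ~N) forces N = False.
  then (~A | N) forces A = False.
Set H = False.
Set G = True.
All clauses satisfied.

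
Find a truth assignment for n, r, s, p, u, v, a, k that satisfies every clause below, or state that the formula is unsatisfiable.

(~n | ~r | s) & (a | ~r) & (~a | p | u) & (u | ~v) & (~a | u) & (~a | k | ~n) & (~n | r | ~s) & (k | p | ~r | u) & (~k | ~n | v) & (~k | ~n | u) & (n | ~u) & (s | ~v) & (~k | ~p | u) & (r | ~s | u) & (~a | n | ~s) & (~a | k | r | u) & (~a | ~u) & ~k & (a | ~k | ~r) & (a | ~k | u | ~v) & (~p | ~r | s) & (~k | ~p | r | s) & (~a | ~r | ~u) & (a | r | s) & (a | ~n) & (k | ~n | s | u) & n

Case n = True:
  (~k) forces k = False.
  (~a | k | ~n) forces a = False.
  Clause (a | ~n) is falsified — contradiction.
Case n = False:
  Clause (n) is falsified — contradiction.
Both cases fail, so the formula is unsatisfiable.

No satisfying assignment exists.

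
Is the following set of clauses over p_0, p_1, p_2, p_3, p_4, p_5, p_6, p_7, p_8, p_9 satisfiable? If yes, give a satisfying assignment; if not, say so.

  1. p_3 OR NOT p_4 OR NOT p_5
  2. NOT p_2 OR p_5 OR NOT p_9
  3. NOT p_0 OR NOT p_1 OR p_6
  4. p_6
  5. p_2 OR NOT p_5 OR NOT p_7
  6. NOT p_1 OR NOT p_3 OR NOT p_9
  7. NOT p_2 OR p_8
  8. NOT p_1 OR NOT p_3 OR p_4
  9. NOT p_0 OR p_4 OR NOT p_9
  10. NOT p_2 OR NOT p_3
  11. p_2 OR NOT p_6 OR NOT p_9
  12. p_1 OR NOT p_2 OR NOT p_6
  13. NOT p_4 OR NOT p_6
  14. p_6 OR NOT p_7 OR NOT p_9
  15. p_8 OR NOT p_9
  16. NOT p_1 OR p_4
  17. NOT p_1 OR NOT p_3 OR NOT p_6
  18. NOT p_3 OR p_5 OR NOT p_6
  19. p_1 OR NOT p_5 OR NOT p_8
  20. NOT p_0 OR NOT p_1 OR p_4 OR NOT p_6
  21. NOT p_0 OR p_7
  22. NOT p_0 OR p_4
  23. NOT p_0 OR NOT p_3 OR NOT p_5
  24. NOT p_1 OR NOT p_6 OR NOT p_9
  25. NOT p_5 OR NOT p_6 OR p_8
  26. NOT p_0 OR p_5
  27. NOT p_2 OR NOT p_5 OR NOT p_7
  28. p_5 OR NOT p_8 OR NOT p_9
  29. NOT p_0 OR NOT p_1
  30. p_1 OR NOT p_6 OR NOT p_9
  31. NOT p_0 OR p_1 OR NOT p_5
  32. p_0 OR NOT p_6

Case p_0 = True:
  (p_6) forces p_6 = True.
  (NOT p_4 OR NOT p_6) forces p_4 = False.
  Clause (NOT p_0 OR p_4) is falsified — contradiction.
Case p_0 = False:
  (p_6) forces p_6 = True.
  Clause (p_0 OR NOT p_6) is falsified — contradiction.
Both cases fail, so the formula is unsatisfiable.

No satisfying assignment exists.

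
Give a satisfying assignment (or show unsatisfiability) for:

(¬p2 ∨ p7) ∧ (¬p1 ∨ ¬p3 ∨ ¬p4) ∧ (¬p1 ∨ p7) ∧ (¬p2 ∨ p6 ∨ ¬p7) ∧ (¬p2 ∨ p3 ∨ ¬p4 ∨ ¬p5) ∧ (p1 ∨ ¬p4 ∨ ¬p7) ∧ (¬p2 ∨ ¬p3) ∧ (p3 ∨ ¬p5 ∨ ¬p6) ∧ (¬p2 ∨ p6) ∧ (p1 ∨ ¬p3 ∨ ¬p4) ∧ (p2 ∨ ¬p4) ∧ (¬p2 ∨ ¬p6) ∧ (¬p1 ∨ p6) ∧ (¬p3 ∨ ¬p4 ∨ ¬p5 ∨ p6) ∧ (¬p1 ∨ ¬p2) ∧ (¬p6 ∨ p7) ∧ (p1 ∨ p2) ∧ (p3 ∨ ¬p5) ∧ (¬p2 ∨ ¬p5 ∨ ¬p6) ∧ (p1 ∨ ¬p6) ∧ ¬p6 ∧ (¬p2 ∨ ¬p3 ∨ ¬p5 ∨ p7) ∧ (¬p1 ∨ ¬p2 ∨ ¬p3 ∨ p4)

UNSATISFIABLE

Case p6 = True:
  Clause (¬p6) is falsified — contradiction.
Case p6 = False:
  (¬p2 ∨ p6) forces p2 = False.
  (p2 ∨ ¬p4) forces p4 = False.
  (¬p1 ∨ p6) forces p1 = False.
  Clause (p1 ∨ p2) is falsified — contradiction.
Both cases fail, so the formula is unsatisfiable.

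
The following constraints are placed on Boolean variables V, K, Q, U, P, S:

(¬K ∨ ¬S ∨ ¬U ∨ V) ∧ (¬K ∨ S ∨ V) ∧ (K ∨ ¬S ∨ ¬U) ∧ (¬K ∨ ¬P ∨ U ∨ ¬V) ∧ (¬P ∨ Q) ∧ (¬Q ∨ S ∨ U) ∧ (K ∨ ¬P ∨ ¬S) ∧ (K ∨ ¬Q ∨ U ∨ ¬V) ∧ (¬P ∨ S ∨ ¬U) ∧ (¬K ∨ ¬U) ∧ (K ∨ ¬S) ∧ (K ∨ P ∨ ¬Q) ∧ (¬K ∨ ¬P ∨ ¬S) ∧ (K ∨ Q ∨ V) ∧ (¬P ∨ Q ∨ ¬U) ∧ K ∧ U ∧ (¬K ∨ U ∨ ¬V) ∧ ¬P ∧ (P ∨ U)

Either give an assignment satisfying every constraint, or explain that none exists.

Case K = True:
  (¬K ∨ ¬U) forces U = False.
  Clause (U) is falsified — contradiction.
Case K = False:
  Clause (K) is falsified — contradiction.
Both cases fail, so the formula is unsatisfiable.

The formula is unsatisfiable.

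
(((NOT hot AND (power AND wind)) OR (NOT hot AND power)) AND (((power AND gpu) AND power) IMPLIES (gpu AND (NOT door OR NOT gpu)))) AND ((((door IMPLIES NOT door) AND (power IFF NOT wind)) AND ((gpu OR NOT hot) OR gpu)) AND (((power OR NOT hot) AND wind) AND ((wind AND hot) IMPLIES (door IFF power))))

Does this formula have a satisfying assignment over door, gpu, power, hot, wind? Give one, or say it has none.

Case hot = True: the conjunct (NOT hot AND (power AND wind)) OR (NOT hot AND power) becomes (False AND (power AND wind)) OR (False AND power) = False.
Case hot = False: the formula simplifies to (((power AND wind) OR power) AND (((power AND gpu) AND power) IMPLIES (gpu AND (NOT door OR NOT gpu)))) AND (((door IMPLIES NOT door) AND (power IFF NOT wind)) AND wind).
  power = True: simplifies to (gpu IMPLIES (gpu AND (NOT door OR NOT gpu))) AND (((door IMPLIES NOT door) AND NOT wind) AND wind).
    wind = True: the conjunct NOT wind is False.
    wind = False: the conjunct wind is False.
  power = False: the conjunct (power AND wind) OR power becomes (False AND wind) OR False = False.
Both cases fail — unsatisfiable.

Unsatisfiable — no assignment works.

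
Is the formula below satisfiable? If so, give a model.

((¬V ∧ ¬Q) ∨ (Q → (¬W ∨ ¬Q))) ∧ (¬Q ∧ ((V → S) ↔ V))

S: True; W: False; V: True; Q: False

  (¬V ∧ ¬Q) ∨ (Q → (¬W ∨ ¬Q)) = True
    ¬V ∧ ¬Q = False
      ¬V = False
      ¬Q = True
    Q → (¬W ∨ ¬Q) = True
      ¬W ∨ ¬Q = True
        ¬W = True
        ¬Q = True
  ¬Q ∧ ((V → S) ↔ V) = True
    ¬Q = True
    (V → S) ↔ V = True
      V → S = True
Both conjuncts True, so the formula holds.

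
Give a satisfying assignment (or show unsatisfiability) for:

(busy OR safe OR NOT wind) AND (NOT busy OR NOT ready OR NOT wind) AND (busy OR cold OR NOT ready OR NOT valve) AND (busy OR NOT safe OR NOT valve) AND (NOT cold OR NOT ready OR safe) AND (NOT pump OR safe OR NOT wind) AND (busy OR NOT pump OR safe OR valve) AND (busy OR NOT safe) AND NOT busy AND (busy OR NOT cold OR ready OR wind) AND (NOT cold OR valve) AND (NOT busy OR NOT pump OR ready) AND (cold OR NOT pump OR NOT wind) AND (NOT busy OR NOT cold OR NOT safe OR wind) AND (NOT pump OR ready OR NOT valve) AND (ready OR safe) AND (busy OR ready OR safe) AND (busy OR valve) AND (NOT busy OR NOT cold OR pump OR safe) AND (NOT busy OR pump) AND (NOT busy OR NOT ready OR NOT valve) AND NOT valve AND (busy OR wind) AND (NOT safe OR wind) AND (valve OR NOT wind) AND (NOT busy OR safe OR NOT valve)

Case valve = True:
  Clause (NOT valve) is falsified — contradiction.
Case valve = False:
  (NOT busy) forces busy = False.
  Clause (busy OR valve) is falsified — contradiction.
Both cases fail, so the formula is unsatisfiable.

No satisfying assignment exists.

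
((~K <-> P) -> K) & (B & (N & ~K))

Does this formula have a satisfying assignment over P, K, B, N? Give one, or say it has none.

P: False; K: False; B: True; N: True

  (~K <-> P) -> K = True
    ~K <-> P = False
      ~K = True
  B & (N & ~K) = True
    N & ~K = True
      ~K = True
Both conjuncts True, so the formula holds.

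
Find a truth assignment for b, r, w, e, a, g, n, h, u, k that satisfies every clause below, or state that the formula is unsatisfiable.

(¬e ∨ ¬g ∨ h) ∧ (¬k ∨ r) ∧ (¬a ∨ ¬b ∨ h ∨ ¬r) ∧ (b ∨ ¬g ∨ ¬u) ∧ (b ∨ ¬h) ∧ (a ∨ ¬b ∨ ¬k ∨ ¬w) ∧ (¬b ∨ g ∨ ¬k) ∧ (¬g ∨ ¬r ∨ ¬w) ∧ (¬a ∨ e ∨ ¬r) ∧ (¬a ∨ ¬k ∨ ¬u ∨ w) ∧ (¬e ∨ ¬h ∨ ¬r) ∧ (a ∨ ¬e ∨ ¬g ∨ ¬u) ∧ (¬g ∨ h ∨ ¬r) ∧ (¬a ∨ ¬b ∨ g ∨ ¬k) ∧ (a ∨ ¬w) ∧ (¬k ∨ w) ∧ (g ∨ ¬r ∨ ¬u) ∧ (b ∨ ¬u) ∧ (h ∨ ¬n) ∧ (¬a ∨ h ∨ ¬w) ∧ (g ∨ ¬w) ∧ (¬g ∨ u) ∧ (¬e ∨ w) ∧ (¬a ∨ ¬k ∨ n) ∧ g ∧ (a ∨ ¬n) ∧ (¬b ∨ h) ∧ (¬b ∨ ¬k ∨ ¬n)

b = True; r = False; w = True; e = False; a = True; g = True; n = False; h = True; u = True; k = False

Unit clause (g) forces g = True.
In (¬g ∨ u) only u is left, so u = True.
In (b ∨ ¬g ∨ ¬u) only b is left, so b = True.
In (¬b ∨ h) only h is left, so h = True.
Set r = False.
  then (¬k ∨ r) forces k = False.
Set w = True.
  then (a ∨ ¬w) forces a = True.
Set e = False.
Set n = False.
All clauses satisfied.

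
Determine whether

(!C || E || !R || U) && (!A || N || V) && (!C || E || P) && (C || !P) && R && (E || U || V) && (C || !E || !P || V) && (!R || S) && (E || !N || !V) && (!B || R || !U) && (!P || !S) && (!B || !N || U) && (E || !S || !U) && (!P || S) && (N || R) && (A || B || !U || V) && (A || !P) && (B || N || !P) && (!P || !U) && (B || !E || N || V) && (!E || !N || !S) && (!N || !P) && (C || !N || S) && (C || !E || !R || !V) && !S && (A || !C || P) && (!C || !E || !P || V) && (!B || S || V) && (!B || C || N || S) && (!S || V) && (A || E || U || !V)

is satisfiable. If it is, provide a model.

No satisfying assignment exists.

Case S = True:
  Clause (!S) is falsified — contradiction.
Case S = False:
  (R) forces R = True.
  Clause (!R || S) is falsified — contradiction.
Both cases fail, so the formula is unsatisfiable.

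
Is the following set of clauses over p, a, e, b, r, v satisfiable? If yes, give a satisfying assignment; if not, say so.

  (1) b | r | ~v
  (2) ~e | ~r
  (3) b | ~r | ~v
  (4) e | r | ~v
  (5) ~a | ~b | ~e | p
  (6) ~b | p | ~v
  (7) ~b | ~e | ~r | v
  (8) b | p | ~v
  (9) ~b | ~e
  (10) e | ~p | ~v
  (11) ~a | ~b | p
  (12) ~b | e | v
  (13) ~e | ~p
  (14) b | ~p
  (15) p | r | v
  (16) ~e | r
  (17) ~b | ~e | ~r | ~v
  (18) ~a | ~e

Set p = False.
Set a = True.
  then (~a | ~b | p) forces b = False.
  then (~a | ~e) forces e = False.
  then (b | p | ~v) forces v = False.
  then (p | r | v) forces r = True.
All clauses satisfied.

p = False, a = True, e = False, b = False, r = True, v = False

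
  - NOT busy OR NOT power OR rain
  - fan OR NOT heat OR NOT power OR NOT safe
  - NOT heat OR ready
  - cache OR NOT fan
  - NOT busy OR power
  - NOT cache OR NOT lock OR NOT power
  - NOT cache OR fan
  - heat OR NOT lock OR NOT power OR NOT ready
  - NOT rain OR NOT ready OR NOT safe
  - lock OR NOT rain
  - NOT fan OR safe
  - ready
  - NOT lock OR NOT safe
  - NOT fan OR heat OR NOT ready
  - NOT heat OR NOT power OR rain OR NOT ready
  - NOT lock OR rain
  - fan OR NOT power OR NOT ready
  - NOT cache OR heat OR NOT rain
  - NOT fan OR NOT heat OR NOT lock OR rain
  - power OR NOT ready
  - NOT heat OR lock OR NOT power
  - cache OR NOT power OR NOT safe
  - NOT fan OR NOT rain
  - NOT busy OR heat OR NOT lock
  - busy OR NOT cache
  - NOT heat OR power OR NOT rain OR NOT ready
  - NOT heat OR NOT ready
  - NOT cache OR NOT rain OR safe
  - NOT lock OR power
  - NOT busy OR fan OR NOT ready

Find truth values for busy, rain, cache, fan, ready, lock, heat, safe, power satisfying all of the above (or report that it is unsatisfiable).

Unsatisfiable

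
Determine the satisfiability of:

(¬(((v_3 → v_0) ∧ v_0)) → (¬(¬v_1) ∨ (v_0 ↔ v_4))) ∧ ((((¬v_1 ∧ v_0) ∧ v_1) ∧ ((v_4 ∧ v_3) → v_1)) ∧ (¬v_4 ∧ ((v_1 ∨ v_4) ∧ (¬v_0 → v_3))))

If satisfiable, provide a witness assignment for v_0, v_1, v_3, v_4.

Case v_1 = True: the conjunct ¬v_1 is False.
Case v_1 = False: the conjunct v_1 is False.
Both cases fail — unsatisfiable.

Unsatisfiable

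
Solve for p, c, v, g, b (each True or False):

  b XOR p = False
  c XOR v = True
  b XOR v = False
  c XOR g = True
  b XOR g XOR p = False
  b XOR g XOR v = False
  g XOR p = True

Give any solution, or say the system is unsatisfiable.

Adding constraints 1, 2, 3, 4, 7 mod 2: every variable appears an even number of times on the left, so the left side is 0.
But the right sides sum to 1 (mod 2). 0 ≠ 1 — the system is inconsistent.

Unsatisfiable — no assignment works.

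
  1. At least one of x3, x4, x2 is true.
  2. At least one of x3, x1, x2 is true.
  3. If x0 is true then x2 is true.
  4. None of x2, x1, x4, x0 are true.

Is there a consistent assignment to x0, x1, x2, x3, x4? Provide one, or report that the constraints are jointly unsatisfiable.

x0=F; x1=F; x2=F; x3=T; x4=F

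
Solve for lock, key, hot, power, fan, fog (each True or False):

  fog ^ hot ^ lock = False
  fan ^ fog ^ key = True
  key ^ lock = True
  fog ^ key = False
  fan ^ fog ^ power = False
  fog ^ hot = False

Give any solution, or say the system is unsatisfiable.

lock=F, key=T, hot=T, power=F, fan=T, fog=T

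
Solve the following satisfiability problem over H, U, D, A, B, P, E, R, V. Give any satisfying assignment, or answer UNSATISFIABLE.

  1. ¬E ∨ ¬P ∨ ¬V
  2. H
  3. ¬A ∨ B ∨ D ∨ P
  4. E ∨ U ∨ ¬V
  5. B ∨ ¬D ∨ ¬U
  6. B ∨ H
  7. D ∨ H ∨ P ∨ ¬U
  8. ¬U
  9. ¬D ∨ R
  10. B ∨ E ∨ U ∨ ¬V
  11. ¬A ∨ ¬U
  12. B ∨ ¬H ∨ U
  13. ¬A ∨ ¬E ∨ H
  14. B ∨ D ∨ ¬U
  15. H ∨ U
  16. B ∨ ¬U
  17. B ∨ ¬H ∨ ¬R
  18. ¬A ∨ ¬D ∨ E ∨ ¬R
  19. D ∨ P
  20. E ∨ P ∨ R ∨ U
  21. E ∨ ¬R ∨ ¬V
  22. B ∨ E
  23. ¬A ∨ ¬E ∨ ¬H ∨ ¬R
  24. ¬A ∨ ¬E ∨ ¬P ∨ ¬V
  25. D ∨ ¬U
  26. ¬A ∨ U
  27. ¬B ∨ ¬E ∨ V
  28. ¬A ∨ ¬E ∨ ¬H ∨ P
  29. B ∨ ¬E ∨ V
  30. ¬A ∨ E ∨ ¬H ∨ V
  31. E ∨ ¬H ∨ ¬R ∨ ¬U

H: True, U: False, D: True, A: False, B: True, P: True, E: False, R: True, V: False

Unit clause (H) forces H = True.
Unit clause (¬U) forces U = False.
In (B ∨ ¬H ∨ U) only B is left, so B = True.
In (¬A ∨ U) only ¬A is left, so A = False.
Set D = True.
  then (¬D ∨ R) forces R = True.
Set P = True.
Try E = True:
  (¬E ∨ ¬P ∨ ¬V) forces V = False.
  clause (¬B ∨ ¬E ∨ V) is falsified — backtrack.
So E = False.
  then (E ∨ U ∨ ¬V) forces V = False.
All clauses satisfied.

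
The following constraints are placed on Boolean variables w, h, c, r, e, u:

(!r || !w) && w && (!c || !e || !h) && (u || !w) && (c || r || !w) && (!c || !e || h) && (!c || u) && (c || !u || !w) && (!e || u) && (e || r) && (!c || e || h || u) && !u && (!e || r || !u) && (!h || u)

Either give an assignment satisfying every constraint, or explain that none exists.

Case u = True:
  Clause (!u) is falsified — contradiction.
Case u = False:
  (w) forces w = True.
  Clause (u || !w) is falsified — contradiction.
Both cases fail, so the formula is unsatisfiable.

No satisfying assignment exists.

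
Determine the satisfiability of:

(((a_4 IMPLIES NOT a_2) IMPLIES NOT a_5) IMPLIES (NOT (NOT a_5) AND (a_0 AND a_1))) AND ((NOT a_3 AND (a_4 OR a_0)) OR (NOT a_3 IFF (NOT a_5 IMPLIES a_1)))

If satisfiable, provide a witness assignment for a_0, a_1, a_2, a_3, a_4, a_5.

a_0=F, a_1=F, a_2=T, a_3=F, a_4=F, a_5=T

  ((a_4 IMPLIES NOT a_2) IMPLIES NOT a_5) IMPLIES (NOT (NOT a_5) AND (a_0 AND a_1)) = True
    (a_4 IMPLIES NOT a_2) IMPLIES NOT a_5 = False
      a_4 IMPLIES NOT a_2 = True
        NOT a_2 = False
      NOT a_5 = False
    NOT (NOT a_5) AND (a_0 AND a_1) = False
      NOT (NOT a_5) = True
        NOT a_5 = False
      a_0 AND a_1 = False
  (NOT a_3 AND (a_4 OR a_0)) OR (NOT a_3 IFF (NOT a_5 IMPLIES a_1)) = True
    NOT a_3 AND (a_4 OR a_0) = False
      NOT a_3 = True
      a_4 OR a_0 = False
    NOT a_3 IFF (NOT a_5 IMPLIES a_1) = True
      NOT a_3 = True
      NOT a_5 IMPLIES a_1 = True
        NOT a_5 = False
Both conjuncts True, so the formula holds.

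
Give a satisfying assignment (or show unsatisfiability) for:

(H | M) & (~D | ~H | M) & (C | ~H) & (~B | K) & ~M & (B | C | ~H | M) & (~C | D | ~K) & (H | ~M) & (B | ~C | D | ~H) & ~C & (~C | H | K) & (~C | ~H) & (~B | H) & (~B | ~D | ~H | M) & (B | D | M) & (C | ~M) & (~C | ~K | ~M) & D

Case D = True:
  (~M) forces M = False.
  (H | M) forces H = True.
  Clause (~D | ~H | M) is falsified — contradiction.
Case D = False:
  Clause (D) is falsified — contradiction.
Both cases fail, so the formula is unsatisfiable.

Unsatisfiable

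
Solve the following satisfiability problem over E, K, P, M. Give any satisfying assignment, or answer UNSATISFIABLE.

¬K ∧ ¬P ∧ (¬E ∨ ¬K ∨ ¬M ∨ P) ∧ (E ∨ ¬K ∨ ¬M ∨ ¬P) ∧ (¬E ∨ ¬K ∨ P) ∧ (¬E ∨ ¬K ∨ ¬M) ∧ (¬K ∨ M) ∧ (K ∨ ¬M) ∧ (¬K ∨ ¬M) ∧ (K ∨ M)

Case K = True:
  Clause (¬K) is falsified — contradiction.
Case K = False:
  (¬P) forces P = False.
  (K ∨ ¬M) forces M = False.
  Clause (K ∨ M) is falsified — contradiction.
Both cases fail, so the formula is unsatisfiable.

The formula is unsatisfiable.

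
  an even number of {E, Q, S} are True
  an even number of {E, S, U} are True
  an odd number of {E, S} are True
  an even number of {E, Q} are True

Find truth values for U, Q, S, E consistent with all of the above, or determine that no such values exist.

U = True, Q = True, S = False, E = True

{E, Q, S}: 2 true → even ✓
{E, S, U}: 2 true → even ✓
{E, S}: 1 true → odd ✓
{E, Q}: 2 true → even ✓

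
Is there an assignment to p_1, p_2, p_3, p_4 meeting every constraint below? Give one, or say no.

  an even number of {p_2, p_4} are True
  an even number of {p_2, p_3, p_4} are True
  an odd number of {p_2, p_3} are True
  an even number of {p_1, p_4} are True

p_1: True; p_2: True; p_3: False; p_4: True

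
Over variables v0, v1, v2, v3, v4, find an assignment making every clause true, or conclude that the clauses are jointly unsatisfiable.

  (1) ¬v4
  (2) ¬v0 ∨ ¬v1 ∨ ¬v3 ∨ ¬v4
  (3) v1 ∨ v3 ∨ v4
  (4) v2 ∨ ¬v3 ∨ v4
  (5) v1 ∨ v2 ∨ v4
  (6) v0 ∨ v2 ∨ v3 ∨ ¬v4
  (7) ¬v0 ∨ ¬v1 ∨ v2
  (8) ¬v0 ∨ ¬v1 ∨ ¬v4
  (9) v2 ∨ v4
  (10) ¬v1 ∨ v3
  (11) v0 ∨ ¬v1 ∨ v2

Unit clause (¬v4) forces v4 = False.
In (v2 ∨ v4) only v2 is left, so v2 = True.
Set v0 = False.
Set v1 = True.
  then (¬v1 ∨ v3) forces v3 = True.
All clauses satisfied.

v0: False; v1: True; v2: True; v3: True; v4: False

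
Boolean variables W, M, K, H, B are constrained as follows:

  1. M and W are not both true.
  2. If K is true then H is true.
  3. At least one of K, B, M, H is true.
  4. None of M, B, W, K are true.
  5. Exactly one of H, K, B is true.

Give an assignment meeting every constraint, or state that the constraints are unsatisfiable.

W = False, M = False, K = False, H = True, B = False

  (1) M=F, W=F — not both ✓
  (2) K=F ⇒ H: vacuous ✓
  (3) {K, B, M, H}: 1 true — at least one ✓
  (4) {M, B, W, K}: 0 true — none ✓
  (5) {H, K, B}: 1 true — exactly one ✓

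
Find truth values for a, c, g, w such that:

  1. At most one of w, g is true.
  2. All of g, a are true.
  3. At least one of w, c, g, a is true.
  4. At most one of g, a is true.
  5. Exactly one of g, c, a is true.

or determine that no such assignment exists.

Unsatisfiable — no assignment works.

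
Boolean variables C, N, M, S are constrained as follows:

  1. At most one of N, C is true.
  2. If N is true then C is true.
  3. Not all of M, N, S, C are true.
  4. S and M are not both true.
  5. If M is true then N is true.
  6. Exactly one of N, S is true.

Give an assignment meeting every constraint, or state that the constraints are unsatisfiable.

C = True, N = False, M = False, S = True

  (1) {N, C}: 1 true — at most one ✓
  (2) N=F ⇒ C: vacuous ✓
  (3) {M, N, S, C}: 2/4 true — not all ✓
  (4) S=T, M=F — not both ✓
  (5) M=F ⇒ N: vacuous ✓
  (6) {N, S}: 1 true — exactly one ✓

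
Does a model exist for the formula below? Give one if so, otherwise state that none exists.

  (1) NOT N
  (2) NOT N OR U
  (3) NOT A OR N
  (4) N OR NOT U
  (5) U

The formula is unsatisfiable.

Case U = True:
  (NOT N) forces N = False.
  Clause (N OR NOT U) is falsified — contradiction.
Case U = False:
  Clause (U) is falsified — contradiction.
Both cases fail, so the formula is unsatisfiable.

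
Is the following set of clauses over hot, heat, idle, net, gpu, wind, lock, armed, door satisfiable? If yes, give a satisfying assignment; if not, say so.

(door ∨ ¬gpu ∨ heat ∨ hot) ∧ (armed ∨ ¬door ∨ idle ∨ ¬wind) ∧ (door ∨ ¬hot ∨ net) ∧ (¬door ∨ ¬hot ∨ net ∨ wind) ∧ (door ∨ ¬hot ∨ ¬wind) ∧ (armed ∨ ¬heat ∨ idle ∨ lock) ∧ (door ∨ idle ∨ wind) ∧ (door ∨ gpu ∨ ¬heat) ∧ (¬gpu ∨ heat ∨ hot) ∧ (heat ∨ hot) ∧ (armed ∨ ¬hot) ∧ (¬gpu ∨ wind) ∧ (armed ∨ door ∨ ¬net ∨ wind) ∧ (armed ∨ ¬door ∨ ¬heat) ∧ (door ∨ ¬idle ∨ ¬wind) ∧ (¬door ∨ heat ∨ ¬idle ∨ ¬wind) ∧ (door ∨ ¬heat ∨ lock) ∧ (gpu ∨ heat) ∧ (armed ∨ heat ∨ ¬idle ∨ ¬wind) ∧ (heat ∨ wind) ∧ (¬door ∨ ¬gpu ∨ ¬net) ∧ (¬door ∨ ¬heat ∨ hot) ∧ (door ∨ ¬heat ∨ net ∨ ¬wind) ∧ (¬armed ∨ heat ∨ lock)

Set hot = True.
  then (armed ∨ ¬hot) forces armed = True.
Set heat = True.
Set idle = True.
Set net = True.
Try gpu = True:
  (¬gpu ∨ wind) forces wind = True.
  (door ∨ ¬hot ∨ ¬wind) forces door = True.
  clause (¬door ∨ ¬gpu ∨ ¬net) is falsified — backtrack.
So gpu = False.
  then (door ∨ gpu ∨ ¬heat) forces door = True.
Set wind = False.
Set lock = True.
All clauses satisfied.

hot: True, heat: True, idle: True, net: True, gpu: False, wind: False, lock: True, armed: True, door: True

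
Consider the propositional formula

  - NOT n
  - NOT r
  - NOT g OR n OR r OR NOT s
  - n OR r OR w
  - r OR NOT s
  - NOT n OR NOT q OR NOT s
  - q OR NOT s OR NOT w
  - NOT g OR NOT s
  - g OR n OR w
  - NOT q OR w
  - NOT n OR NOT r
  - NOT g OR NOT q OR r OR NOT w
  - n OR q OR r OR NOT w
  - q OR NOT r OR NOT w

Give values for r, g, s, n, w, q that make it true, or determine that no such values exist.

r = False, g = False, s = False, n = False, w = True, q = True

Unit clause (NOT n) forces n = False.
Unit clause (NOT r) forces r = False.
In (n OR r OR w) only w is left, so w = True.
In (r OR NOT s) only NOT s is left, so s = False.
In (n OR q OR r OR NOT w) only q is left, so q = True.
In (NOT g OR NOT q OR r OR NOT w) only NOT g is left, so g = False.
All clauses satisfied.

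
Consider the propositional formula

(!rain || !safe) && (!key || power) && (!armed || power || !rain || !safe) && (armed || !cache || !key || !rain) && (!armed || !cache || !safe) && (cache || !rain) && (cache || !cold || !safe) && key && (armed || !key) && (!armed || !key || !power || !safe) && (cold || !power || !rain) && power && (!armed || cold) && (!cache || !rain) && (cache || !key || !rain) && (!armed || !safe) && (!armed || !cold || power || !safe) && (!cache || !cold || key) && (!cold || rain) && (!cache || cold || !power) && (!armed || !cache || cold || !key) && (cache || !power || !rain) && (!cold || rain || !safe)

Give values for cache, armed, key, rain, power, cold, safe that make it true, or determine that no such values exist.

The formula is unsatisfiable.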